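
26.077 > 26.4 False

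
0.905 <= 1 True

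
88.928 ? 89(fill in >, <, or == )<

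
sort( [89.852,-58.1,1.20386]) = [-58.1,1.20386,89.852]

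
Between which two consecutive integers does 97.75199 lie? 97 and 98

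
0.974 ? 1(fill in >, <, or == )<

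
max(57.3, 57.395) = 57.395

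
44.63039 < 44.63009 False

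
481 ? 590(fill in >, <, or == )<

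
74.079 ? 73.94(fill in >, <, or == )>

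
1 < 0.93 False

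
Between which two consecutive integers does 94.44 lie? 94 and 95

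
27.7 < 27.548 False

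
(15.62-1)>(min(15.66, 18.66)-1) False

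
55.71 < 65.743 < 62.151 False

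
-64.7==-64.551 False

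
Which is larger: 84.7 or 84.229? 84.7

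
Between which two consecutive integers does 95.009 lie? 95 and 96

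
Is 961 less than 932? No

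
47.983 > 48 False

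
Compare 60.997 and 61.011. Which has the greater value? 61.011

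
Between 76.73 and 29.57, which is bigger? 76.73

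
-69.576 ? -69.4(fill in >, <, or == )<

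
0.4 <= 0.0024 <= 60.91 False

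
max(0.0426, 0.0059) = 0.0426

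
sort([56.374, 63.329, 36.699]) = [36.699, 56.374, 63.329]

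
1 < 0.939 False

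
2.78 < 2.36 False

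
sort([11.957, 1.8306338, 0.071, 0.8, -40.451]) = [-40.451, 0.071, 0.8, 1.8306338, 11.957]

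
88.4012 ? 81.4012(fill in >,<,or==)>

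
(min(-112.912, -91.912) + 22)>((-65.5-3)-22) False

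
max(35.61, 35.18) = 35.61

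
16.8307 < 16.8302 False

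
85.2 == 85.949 False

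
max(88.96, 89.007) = 89.007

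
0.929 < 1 True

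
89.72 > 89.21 True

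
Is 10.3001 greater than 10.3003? No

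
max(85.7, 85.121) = 85.7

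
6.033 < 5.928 False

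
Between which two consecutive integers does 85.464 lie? 85 and 86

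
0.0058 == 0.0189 False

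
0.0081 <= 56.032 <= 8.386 False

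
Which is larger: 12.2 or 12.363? 12.363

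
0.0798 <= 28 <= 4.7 False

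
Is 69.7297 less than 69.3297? No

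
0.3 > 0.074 True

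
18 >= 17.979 True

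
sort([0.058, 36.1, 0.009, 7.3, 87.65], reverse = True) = [87.65, 36.1, 7.3, 0.058, 0.009]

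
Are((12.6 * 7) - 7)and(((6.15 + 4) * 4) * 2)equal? Yes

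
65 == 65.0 True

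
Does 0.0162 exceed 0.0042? Yes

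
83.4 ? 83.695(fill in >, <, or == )<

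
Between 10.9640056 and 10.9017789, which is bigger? 10.9640056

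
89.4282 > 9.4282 True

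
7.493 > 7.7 False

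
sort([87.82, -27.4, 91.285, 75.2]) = [-27.4, 75.2, 87.82, 91.285]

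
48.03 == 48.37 False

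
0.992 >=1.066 False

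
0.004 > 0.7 False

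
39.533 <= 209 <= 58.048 False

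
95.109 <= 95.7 True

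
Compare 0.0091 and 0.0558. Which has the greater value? 0.0558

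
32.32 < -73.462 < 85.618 False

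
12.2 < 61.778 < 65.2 True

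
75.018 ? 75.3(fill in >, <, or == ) <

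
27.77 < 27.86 True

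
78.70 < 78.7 False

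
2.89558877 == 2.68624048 False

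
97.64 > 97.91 False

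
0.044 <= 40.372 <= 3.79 False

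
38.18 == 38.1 False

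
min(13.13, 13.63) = 13.13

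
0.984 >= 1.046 False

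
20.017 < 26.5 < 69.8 True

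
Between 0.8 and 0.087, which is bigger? 0.8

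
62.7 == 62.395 False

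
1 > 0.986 True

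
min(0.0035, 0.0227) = 0.0035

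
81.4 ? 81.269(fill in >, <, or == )>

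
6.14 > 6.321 False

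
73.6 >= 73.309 True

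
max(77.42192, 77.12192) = 77.42192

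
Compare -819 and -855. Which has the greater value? -819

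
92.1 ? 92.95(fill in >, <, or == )<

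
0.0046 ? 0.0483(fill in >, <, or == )<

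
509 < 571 True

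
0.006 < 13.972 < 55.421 True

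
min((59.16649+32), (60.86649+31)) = 91.16649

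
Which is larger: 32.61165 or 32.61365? 32.61365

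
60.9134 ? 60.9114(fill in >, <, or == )>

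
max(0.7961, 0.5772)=0.7961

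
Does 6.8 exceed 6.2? Yes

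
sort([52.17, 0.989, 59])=[0.989, 52.17, 59]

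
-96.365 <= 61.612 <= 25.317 False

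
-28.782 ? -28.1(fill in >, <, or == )<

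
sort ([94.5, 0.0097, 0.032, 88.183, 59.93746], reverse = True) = [94.5, 88.183, 59.93746, 0.032, 0.0097]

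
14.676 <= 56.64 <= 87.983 True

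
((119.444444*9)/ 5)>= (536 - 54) False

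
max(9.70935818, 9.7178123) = 9.7178123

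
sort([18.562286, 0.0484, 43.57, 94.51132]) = [0.0484, 18.562286, 43.57, 94.51132]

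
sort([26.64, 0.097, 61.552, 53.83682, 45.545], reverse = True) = [61.552, 53.83682, 45.545, 26.64, 0.097]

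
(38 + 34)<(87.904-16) False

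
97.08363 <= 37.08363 False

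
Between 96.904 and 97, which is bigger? 97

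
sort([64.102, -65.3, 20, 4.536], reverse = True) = [64.102, 20, 4.536, -65.3]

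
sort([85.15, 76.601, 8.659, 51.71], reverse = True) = [85.15, 76.601, 51.71, 8.659]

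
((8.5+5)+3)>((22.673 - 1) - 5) False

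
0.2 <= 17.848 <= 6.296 False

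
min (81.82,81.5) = 81.5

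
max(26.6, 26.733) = 26.733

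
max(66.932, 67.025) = 67.025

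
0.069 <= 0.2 True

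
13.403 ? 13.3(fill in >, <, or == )>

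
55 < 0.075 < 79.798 False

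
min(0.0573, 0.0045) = 0.0045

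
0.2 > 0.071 True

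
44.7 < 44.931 True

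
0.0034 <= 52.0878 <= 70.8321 True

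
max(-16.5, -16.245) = -16.245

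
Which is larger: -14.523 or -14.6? -14.523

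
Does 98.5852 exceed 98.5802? Yes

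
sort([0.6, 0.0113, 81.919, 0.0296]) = [0.0113, 0.0296, 0.6, 81.919]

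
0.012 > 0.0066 True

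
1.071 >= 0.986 True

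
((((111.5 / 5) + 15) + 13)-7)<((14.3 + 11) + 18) False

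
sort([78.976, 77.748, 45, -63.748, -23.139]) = [-63.748, -23.139, 45, 77.748, 78.976]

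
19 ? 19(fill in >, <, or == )==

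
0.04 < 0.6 True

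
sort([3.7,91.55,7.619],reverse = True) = [91.55,7.619,3.7]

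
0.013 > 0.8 False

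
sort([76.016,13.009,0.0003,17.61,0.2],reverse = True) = [76.016,17.61,13.009,0.2,0.0003]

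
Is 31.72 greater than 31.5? Yes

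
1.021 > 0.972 True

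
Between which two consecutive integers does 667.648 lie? 667 and 668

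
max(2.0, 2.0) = 2.0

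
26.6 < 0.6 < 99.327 False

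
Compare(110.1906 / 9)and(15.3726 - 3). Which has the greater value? (15.3726 - 3)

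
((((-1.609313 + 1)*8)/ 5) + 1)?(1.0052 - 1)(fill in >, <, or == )>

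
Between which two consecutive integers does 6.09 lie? 6 and 7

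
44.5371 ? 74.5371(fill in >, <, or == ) <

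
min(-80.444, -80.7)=-80.7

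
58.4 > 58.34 True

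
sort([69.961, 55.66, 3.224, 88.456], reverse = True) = [88.456, 69.961, 55.66, 3.224]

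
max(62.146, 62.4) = 62.4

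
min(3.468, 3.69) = 3.468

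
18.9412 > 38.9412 False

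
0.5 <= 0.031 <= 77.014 False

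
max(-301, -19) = -19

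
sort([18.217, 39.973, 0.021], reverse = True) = [39.973, 18.217, 0.021]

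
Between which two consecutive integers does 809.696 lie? 809 and 810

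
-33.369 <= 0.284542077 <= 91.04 True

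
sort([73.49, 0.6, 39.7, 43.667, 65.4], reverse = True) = [73.49, 65.4, 43.667, 39.7, 0.6]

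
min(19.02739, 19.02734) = 19.02734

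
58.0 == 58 True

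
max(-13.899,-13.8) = -13.8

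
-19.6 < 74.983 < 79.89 True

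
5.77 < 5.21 False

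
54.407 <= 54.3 False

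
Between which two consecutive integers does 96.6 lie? 96 and 97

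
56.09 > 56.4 False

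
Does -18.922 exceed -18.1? No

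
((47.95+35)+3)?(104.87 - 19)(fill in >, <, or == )>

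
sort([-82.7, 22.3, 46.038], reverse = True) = [46.038, 22.3, -82.7]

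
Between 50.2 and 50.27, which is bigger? 50.27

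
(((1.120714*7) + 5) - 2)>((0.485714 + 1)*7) True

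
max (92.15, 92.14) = 92.15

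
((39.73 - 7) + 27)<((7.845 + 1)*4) False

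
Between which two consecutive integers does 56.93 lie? 56 and 57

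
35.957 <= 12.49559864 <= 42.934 False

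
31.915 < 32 True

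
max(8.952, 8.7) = 8.952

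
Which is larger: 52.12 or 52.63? 52.63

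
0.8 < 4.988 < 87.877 True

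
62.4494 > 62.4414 True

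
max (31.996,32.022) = 32.022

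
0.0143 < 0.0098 False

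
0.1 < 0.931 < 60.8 True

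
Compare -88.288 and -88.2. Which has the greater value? -88.2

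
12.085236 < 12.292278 True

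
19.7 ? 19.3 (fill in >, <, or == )>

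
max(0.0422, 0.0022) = 0.0422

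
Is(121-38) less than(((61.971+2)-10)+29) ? No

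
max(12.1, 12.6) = 12.6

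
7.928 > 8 False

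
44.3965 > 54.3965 False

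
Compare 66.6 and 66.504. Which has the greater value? 66.6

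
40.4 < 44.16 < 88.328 True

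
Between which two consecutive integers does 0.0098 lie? 0 and 1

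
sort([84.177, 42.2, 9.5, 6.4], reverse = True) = [84.177, 42.2, 9.5, 6.4]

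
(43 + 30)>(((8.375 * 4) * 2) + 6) False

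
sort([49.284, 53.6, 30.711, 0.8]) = [0.8, 30.711, 49.284, 53.6]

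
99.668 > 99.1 True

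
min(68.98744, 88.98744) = 68.98744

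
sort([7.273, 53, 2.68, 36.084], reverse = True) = [53, 36.084, 7.273, 2.68]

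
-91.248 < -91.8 False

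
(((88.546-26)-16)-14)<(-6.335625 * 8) False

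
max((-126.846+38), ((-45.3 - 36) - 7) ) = -88.3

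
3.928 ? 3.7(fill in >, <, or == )>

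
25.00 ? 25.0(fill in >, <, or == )==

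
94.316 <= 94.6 True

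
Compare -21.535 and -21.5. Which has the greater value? -21.5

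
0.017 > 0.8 False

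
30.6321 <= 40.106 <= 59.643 True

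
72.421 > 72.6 False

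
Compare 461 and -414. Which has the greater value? 461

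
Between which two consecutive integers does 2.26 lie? 2 and 3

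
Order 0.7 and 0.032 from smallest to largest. 0.032, 0.7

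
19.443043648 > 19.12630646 True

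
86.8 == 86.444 False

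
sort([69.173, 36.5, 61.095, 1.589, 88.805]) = [1.589, 36.5, 61.095, 69.173, 88.805]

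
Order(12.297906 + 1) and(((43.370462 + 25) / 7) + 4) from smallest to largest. (12.297906 + 1), (((43.370462 + 25) / 7) + 4)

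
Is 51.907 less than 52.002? Yes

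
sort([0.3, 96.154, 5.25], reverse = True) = [96.154, 5.25, 0.3]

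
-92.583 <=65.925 True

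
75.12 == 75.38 False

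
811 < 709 False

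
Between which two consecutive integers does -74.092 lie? -75 and -74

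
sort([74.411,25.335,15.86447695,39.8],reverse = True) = [74.411,39.8,25.335,15.86447695]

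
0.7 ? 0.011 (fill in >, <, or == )>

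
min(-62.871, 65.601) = -62.871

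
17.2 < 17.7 True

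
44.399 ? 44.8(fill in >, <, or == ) <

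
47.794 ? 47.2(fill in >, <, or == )>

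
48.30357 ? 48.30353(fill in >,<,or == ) >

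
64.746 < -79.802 False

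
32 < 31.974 False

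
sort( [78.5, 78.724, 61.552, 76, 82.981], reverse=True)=[82.981, 78.724, 78.5, 76, 61.552]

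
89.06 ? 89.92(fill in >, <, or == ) <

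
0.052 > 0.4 False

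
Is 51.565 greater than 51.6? No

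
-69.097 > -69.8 True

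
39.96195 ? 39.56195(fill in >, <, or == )>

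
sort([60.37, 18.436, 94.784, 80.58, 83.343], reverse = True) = [94.784, 83.343, 80.58, 60.37, 18.436]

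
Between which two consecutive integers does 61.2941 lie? 61 and 62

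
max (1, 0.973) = 1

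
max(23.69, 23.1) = 23.69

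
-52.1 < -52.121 False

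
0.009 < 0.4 True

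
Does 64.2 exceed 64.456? No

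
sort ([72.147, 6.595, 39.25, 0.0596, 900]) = [0.0596, 6.595, 39.25, 72.147, 900]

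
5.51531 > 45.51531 False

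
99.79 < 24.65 False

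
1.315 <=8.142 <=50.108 True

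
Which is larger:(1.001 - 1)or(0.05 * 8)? (0.05 * 8)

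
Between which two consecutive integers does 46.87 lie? 46 and 47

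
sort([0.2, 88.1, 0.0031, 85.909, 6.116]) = [0.0031, 0.2, 6.116, 85.909, 88.1]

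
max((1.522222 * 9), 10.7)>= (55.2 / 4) False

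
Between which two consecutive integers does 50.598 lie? 50 and 51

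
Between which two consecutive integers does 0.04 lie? 0 and 1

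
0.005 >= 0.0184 False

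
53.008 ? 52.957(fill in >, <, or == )>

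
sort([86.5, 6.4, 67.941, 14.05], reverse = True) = [86.5, 67.941, 14.05, 6.4]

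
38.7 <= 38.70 True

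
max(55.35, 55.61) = 55.61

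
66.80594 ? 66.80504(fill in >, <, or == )>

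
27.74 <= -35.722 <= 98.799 False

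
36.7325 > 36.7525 False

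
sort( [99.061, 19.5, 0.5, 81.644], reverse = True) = [99.061, 81.644, 19.5, 0.5]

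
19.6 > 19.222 True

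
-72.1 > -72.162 True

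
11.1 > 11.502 False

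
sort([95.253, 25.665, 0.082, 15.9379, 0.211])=[0.082, 0.211, 15.9379, 25.665, 95.253]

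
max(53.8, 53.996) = 53.996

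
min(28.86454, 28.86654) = 28.86454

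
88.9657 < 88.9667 True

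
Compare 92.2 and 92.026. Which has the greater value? 92.2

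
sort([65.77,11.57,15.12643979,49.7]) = [11.57,15.12643979,49.7,65.77]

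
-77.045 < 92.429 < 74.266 False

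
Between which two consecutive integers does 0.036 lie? 0 and 1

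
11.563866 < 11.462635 False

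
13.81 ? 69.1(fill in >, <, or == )<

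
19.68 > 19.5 True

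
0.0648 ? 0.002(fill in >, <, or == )>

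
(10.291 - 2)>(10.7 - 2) False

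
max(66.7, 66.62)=66.7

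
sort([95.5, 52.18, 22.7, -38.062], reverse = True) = [95.5, 52.18, 22.7, -38.062]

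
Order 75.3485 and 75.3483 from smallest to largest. 75.3483, 75.3485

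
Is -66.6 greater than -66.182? No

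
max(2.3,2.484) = 2.484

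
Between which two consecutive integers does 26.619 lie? 26 and 27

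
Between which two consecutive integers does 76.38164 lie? 76 and 77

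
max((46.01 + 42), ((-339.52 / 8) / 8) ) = 88.01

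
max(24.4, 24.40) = 24.40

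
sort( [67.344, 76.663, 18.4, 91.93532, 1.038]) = [1.038, 18.4, 67.344, 76.663, 91.93532]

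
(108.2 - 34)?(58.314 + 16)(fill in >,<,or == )<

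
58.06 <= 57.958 False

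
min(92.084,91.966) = 91.966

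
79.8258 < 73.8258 False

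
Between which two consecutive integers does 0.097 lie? 0 and 1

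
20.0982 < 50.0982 True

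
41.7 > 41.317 True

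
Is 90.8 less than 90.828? Yes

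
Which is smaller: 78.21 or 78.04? 78.04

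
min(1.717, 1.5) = 1.5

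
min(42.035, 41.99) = 41.99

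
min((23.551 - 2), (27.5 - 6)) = 21.5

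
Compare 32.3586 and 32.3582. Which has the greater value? 32.3586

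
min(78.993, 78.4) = 78.4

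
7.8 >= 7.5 True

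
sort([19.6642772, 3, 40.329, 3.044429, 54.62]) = [3, 3.044429, 19.6642772, 40.329, 54.62]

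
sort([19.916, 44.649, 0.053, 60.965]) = [0.053, 19.916, 44.649, 60.965]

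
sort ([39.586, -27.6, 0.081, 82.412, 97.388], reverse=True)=[97.388, 82.412, 39.586, 0.081, -27.6]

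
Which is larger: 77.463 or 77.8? 77.8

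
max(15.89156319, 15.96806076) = 15.96806076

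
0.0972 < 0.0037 False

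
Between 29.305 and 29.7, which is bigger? 29.7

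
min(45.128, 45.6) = 45.128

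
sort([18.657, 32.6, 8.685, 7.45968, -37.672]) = [-37.672, 7.45968, 8.685, 18.657, 32.6]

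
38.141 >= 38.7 False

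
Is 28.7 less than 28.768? Yes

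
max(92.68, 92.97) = 92.97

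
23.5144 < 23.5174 True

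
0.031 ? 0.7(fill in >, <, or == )<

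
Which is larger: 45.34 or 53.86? 53.86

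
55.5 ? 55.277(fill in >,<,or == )>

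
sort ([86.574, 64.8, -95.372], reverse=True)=[86.574, 64.8, -95.372]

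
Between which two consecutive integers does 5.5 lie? 5 and 6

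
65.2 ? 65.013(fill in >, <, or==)>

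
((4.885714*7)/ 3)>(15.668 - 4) False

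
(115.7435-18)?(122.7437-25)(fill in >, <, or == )<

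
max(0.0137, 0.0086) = 0.0137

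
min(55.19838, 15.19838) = 15.19838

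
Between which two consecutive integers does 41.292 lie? 41 and 42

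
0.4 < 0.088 False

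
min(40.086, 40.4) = 40.086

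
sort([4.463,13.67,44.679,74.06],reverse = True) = [74.06,44.679,13.67,4.463]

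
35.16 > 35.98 False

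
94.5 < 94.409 False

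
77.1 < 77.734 True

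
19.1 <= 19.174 True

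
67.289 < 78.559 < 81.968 True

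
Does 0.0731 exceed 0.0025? Yes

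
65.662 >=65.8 False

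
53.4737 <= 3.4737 False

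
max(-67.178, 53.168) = 53.168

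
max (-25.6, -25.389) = -25.389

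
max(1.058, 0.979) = 1.058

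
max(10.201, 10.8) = 10.8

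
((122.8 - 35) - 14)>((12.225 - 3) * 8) False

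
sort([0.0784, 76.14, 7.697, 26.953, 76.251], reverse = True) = [76.251, 76.14, 26.953, 7.697, 0.0784]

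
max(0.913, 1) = 1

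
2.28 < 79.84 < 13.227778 False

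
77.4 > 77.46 False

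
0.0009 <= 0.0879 True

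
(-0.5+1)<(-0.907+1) False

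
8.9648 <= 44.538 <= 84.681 True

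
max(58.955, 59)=59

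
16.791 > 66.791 False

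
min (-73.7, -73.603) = -73.7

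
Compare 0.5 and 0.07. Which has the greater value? 0.5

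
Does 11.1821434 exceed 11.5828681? No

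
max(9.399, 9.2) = 9.399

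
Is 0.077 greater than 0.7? No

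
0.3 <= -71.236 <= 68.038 False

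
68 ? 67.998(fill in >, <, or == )>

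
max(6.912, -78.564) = 6.912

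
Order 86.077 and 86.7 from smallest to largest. 86.077, 86.7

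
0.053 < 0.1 True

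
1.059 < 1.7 True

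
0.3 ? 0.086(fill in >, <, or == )>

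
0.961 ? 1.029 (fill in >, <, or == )<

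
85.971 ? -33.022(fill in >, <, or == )>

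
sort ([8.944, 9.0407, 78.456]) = [8.944, 9.0407, 78.456]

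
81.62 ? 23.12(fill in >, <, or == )>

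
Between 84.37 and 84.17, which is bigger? 84.37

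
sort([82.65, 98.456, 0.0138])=[0.0138, 82.65, 98.456]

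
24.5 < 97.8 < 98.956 True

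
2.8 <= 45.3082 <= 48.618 True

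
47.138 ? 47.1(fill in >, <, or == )>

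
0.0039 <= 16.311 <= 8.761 False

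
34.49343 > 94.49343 False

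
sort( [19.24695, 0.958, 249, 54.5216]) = [0.958, 19.24695, 54.5216, 249]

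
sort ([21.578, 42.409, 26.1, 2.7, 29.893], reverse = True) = [42.409, 29.893, 26.1, 21.578, 2.7]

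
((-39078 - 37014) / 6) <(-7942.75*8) False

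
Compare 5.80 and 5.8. They are equal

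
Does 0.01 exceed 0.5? No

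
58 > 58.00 False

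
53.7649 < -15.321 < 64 False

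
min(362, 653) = 362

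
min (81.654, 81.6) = 81.6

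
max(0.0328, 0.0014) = 0.0328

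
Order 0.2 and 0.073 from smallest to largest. 0.073, 0.2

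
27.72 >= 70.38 False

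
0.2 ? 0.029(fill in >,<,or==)>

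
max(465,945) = 945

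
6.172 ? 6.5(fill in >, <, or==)<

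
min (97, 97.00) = 97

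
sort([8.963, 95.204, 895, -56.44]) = [-56.44, 8.963, 95.204, 895]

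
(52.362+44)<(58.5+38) True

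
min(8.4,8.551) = 8.4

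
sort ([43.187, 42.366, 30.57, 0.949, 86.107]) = [0.949, 30.57, 42.366, 43.187, 86.107]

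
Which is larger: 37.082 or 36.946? 37.082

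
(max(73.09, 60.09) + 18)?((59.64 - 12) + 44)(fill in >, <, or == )<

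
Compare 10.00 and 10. They are equal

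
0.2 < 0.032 False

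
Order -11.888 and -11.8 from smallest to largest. -11.888, -11.8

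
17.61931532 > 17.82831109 False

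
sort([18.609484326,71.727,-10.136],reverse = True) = [71.727,18.609484326,-10.136]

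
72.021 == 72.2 False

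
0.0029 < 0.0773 True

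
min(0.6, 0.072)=0.072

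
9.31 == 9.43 False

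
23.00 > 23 False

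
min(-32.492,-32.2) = -32.492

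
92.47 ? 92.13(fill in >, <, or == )>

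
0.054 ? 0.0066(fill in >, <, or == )>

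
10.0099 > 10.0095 True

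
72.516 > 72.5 True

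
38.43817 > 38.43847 False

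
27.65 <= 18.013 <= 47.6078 False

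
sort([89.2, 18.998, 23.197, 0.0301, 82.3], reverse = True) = [89.2, 82.3, 23.197, 18.998, 0.0301]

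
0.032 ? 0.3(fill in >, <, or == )<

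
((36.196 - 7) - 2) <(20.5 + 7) True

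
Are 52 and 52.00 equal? Yes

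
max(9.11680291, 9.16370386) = 9.16370386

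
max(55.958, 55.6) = 55.958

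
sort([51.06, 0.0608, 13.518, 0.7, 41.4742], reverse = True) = [51.06, 41.4742, 13.518, 0.7, 0.0608]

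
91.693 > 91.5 True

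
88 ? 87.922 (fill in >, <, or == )>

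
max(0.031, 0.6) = 0.6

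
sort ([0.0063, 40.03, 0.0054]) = [0.0054, 0.0063, 40.03]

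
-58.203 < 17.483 True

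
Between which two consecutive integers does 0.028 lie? 0 and 1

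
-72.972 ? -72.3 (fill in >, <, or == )<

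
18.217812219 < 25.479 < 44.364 True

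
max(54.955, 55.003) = 55.003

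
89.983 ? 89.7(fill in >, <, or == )>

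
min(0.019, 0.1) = 0.019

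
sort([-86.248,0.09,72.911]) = [-86.248,0.09,72.911]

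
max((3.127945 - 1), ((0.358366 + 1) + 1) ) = 2.358366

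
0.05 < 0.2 True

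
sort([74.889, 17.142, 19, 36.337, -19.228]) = [-19.228, 17.142, 19, 36.337, 74.889]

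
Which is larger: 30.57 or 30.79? 30.79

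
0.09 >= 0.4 False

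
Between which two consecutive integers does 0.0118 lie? 0 and 1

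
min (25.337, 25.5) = 25.337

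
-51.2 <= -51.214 False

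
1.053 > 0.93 True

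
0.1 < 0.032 False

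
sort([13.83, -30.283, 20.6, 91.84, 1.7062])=[-30.283, 1.7062, 13.83, 20.6, 91.84]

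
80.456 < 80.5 True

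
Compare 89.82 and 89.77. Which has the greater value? 89.82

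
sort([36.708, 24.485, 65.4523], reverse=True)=[65.4523, 36.708, 24.485]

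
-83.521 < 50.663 True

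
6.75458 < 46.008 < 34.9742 False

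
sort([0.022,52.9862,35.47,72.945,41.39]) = [0.022,35.47,41.39,52.9862,72.945]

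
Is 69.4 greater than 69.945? No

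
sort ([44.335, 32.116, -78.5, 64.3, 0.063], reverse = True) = [64.3, 44.335, 32.116, 0.063, -78.5]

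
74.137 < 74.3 True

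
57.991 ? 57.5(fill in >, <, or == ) >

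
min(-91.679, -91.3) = -91.679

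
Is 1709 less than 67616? Yes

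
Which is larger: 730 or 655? 730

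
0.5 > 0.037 True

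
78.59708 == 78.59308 False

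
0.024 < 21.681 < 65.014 True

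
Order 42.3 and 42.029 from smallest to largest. 42.029,42.3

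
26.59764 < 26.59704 False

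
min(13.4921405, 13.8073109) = 13.4921405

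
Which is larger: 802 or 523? 802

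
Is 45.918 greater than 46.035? No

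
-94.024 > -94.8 True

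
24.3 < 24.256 False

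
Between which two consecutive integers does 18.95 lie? 18 and 19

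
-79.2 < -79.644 False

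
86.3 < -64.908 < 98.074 False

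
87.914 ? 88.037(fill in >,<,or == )<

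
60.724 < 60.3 False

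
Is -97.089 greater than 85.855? No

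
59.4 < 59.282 False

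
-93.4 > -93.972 True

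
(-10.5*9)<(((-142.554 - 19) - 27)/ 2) True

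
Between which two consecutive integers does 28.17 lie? 28 and 29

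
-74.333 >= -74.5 True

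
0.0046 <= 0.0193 True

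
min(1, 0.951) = 0.951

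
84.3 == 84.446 False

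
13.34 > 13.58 False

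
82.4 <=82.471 True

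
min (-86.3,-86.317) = -86.317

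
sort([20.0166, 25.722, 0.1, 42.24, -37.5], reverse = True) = [42.24, 25.722, 20.0166, 0.1, -37.5]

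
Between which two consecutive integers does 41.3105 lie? 41 and 42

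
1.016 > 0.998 True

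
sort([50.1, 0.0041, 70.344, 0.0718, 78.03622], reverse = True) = [78.03622, 70.344, 50.1, 0.0718, 0.0041]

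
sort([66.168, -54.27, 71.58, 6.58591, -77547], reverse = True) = [71.58, 66.168, 6.58591, -54.27, -77547]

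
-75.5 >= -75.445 False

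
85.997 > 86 False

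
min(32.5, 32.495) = 32.495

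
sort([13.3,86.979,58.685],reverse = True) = [86.979,58.685,13.3]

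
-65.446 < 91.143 True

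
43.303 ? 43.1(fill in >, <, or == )>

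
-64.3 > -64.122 False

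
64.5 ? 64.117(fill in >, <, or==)>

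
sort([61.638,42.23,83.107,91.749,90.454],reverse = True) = [91.749,90.454,83.107,61.638,42.23]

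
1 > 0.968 True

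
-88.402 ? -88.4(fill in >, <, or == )<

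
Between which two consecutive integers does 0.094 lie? 0 and 1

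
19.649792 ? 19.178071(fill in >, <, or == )>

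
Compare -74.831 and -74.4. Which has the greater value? -74.4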